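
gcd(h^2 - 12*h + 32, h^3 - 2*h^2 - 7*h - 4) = h - 4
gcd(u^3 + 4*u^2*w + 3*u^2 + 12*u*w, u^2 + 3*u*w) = u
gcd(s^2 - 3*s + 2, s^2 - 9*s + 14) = s - 2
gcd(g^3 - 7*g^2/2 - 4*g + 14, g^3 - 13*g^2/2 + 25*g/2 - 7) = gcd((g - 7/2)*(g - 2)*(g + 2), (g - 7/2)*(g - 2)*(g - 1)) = g^2 - 11*g/2 + 7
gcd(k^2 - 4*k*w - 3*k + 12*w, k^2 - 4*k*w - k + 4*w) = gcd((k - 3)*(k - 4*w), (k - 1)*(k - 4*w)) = -k + 4*w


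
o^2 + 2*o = o*(o + 2)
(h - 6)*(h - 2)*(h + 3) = h^3 - 5*h^2 - 12*h + 36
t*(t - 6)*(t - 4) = t^3 - 10*t^2 + 24*t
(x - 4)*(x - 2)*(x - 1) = x^3 - 7*x^2 + 14*x - 8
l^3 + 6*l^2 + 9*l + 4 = (l + 1)^2*(l + 4)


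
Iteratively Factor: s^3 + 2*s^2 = (s + 2)*(s^2) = s*(s + 2)*(s)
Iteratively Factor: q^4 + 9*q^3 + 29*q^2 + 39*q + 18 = (q + 3)*(q^3 + 6*q^2 + 11*q + 6) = (q + 2)*(q + 3)*(q^2 + 4*q + 3) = (q + 2)*(q + 3)^2*(q + 1)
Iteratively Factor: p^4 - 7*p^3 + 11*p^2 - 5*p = (p - 5)*(p^3 - 2*p^2 + p) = (p - 5)*(p - 1)*(p^2 - p) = (p - 5)*(p - 1)^2*(p)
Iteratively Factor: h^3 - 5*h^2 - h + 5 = (h - 1)*(h^2 - 4*h - 5) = (h - 1)*(h + 1)*(h - 5)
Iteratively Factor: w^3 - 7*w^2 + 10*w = (w - 5)*(w^2 - 2*w) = (w - 5)*(w - 2)*(w)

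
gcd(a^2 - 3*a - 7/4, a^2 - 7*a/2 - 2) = a + 1/2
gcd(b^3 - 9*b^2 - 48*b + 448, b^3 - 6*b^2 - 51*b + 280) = b^2 - b - 56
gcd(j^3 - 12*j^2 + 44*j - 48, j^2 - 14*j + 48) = j - 6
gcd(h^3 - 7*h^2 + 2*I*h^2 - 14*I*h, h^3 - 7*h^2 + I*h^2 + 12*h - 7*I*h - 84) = h - 7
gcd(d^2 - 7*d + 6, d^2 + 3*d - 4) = d - 1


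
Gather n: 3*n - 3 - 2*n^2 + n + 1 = -2*n^2 + 4*n - 2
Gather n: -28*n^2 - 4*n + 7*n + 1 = -28*n^2 + 3*n + 1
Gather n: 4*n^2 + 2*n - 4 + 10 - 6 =4*n^2 + 2*n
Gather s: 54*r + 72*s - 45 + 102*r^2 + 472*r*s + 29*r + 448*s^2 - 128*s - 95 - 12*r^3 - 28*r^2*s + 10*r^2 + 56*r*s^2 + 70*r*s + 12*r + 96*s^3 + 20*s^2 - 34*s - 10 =-12*r^3 + 112*r^2 + 95*r + 96*s^3 + s^2*(56*r + 468) + s*(-28*r^2 + 542*r - 90) - 150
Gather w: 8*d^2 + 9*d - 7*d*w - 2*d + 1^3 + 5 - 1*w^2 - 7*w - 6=8*d^2 + 7*d - w^2 + w*(-7*d - 7)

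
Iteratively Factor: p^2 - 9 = (p - 3)*(p + 3)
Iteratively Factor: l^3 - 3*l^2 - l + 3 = (l - 1)*(l^2 - 2*l - 3) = (l - 1)*(l + 1)*(l - 3)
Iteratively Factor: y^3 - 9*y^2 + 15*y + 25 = (y - 5)*(y^2 - 4*y - 5) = (y - 5)^2*(y + 1)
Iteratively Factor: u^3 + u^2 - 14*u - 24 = (u - 4)*(u^2 + 5*u + 6) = (u - 4)*(u + 2)*(u + 3)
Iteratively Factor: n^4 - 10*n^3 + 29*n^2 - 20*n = (n - 5)*(n^3 - 5*n^2 + 4*n) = (n - 5)*(n - 1)*(n^2 - 4*n) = n*(n - 5)*(n - 1)*(n - 4)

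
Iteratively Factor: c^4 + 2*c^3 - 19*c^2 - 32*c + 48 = (c - 1)*(c^3 + 3*c^2 - 16*c - 48) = (c - 1)*(c + 4)*(c^2 - c - 12) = (c - 4)*(c - 1)*(c + 4)*(c + 3)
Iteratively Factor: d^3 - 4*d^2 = (d)*(d^2 - 4*d) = d*(d - 4)*(d)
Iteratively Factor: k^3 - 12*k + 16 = (k - 2)*(k^2 + 2*k - 8) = (k - 2)*(k + 4)*(k - 2)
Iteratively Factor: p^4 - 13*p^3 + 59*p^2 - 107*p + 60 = (p - 1)*(p^3 - 12*p^2 + 47*p - 60) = (p - 5)*(p - 1)*(p^2 - 7*p + 12) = (p - 5)*(p - 3)*(p - 1)*(p - 4)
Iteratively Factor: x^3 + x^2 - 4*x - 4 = (x + 1)*(x^2 - 4) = (x - 2)*(x + 1)*(x + 2)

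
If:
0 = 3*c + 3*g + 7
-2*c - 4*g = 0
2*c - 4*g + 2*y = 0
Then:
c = -14/3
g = 7/3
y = 28/3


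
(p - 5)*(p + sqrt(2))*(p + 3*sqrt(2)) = p^3 - 5*p^2 + 4*sqrt(2)*p^2 - 20*sqrt(2)*p + 6*p - 30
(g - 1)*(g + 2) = g^2 + g - 2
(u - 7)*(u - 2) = u^2 - 9*u + 14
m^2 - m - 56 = (m - 8)*(m + 7)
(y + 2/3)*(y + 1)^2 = y^3 + 8*y^2/3 + 7*y/3 + 2/3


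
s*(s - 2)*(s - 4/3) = s^3 - 10*s^2/3 + 8*s/3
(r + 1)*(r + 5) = r^2 + 6*r + 5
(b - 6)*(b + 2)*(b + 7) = b^3 + 3*b^2 - 40*b - 84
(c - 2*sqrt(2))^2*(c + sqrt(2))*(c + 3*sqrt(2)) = c^4 - 18*c^2 + 8*sqrt(2)*c + 48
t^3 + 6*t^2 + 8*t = t*(t + 2)*(t + 4)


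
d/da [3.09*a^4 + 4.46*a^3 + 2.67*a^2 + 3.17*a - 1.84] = 12.36*a^3 + 13.38*a^2 + 5.34*a + 3.17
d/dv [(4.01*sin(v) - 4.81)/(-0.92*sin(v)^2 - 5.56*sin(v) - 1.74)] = (3.6892*sin(v)^2 - 8.8504*sin(v) - 33.721)*cos(v)/(0.8464*sin(v)^4 + 10.2304*sin(v)^3 + 34.1152*sin(v)^2 + 19.3488*sin(v) + 3.0276)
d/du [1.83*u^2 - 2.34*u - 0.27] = 3.66*u - 2.34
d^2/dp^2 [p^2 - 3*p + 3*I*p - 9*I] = 2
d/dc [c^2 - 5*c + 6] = 2*c - 5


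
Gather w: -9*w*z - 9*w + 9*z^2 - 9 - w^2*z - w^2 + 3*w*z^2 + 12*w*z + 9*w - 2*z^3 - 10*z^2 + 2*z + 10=w^2*(-z - 1) + w*(3*z^2 + 3*z) - 2*z^3 - z^2 + 2*z + 1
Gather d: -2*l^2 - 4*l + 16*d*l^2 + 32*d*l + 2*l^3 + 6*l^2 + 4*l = d*(16*l^2 + 32*l) + 2*l^3 + 4*l^2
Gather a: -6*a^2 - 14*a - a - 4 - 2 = -6*a^2 - 15*a - 6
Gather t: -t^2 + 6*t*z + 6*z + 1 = -t^2 + 6*t*z + 6*z + 1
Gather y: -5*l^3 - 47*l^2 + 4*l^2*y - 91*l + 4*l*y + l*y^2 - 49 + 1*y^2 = -5*l^3 - 47*l^2 - 91*l + y^2*(l + 1) + y*(4*l^2 + 4*l) - 49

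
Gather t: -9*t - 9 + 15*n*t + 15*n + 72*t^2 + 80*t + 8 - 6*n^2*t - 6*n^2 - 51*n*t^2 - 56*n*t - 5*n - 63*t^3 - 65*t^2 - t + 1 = -6*n^2 + 10*n - 63*t^3 + t^2*(7 - 51*n) + t*(-6*n^2 - 41*n + 70)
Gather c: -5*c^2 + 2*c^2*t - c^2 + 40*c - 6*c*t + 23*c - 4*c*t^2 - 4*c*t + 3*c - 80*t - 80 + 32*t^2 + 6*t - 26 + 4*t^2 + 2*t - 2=c^2*(2*t - 6) + c*(-4*t^2 - 10*t + 66) + 36*t^2 - 72*t - 108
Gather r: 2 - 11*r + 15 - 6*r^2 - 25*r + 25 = -6*r^2 - 36*r + 42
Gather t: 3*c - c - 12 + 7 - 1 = 2*c - 6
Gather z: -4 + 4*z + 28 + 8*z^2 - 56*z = 8*z^2 - 52*z + 24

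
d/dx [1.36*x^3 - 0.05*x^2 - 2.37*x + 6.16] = 4.08*x^2 - 0.1*x - 2.37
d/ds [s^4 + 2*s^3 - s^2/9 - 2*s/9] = 4*s^3 + 6*s^2 - 2*s/9 - 2/9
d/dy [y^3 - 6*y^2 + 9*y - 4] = 3*y^2 - 12*y + 9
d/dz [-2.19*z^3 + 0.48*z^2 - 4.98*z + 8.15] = -6.57*z^2 + 0.96*z - 4.98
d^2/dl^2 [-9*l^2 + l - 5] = -18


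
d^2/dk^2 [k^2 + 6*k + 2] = 2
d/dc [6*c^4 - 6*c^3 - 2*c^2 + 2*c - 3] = 24*c^3 - 18*c^2 - 4*c + 2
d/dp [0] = 0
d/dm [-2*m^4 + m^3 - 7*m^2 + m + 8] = -8*m^3 + 3*m^2 - 14*m + 1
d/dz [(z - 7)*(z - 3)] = 2*z - 10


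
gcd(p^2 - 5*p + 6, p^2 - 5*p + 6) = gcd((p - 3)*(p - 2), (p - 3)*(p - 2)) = p^2 - 5*p + 6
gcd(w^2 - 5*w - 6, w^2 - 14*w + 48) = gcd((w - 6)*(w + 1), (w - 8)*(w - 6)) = w - 6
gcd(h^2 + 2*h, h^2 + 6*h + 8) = h + 2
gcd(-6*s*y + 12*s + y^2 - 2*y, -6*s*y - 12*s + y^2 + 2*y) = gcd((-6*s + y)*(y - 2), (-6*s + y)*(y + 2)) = -6*s + y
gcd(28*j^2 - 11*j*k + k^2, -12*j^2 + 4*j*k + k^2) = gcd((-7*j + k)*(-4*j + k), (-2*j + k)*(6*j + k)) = 1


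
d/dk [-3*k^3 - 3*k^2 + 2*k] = -9*k^2 - 6*k + 2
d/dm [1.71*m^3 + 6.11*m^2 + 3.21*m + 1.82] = 5.13*m^2 + 12.22*m + 3.21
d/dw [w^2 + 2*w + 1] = 2*w + 2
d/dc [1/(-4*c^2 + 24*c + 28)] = (c - 3)/(2*(-c^2 + 6*c + 7)^2)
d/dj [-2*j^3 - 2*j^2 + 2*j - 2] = -6*j^2 - 4*j + 2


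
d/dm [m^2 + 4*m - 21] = 2*m + 4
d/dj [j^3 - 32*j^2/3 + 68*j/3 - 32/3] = 3*j^2 - 64*j/3 + 68/3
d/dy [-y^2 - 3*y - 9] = -2*y - 3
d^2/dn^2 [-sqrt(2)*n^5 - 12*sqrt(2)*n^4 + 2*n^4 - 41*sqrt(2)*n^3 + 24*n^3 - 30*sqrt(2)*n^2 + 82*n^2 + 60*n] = -20*sqrt(2)*n^3 - 144*sqrt(2)*n^2 + 24*n^2 - 246*sqrt(2)*n + 144*n - 60*sqrt(2) + 164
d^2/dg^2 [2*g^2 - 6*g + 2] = 4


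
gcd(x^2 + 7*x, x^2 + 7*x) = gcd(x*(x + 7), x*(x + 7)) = x^2 + 7*x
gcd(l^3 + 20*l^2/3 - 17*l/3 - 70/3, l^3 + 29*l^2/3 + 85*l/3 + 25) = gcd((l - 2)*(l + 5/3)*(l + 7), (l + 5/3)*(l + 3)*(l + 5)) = l + 5/3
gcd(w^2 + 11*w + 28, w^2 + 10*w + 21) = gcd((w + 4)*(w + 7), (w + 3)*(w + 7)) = w + 7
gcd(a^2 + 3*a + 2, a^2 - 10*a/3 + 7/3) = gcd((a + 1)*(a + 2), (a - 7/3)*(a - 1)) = 1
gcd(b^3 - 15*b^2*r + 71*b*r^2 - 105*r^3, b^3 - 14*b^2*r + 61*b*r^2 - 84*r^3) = b^2 - 10*b*r + 21*r^2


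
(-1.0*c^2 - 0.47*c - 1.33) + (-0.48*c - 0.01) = -1.0*c^2 - 0.95*c - 1.34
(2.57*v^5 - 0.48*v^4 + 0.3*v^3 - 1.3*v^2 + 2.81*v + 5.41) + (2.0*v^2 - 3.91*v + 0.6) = 2.57*v^5 - 0.48*v^4 + 0.3*v^3 + 0.7*v^2 - 1.1*v + 6.01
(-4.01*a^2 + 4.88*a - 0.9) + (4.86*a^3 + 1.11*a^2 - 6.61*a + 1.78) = 4.86*a^3 - 2.9*a^2 - 1.73*a + 0.88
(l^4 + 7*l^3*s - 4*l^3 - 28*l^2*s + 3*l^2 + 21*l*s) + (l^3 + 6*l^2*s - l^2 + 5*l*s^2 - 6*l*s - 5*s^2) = l^4 + 7*l^3*s - 3*l^3 - 22*l^2*s + 2*l^2 + 5*l*s^2 + 15*l*s - 5*s^2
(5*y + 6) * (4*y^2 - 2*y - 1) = 20*y^3 + 14*y^2 - 17*y - 6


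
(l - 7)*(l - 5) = l^2 - 12*l + 35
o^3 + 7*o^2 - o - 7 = (o - 1)*(o + 1)*(o + 7)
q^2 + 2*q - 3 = (q - 1)*(q + 3)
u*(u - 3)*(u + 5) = u^3 + 2*u^2 - 15*u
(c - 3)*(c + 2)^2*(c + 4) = c^4 + 5*c^3 - 4*c^2 - 44*c - 48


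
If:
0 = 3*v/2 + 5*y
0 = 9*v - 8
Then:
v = 8/9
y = -4/15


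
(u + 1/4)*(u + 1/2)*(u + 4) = u^3 + 19*u^2/4 + 25*u/8 + 1/2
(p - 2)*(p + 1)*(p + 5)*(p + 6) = p^4 + 10*p^3 + 17*p^2 - 52*p - 60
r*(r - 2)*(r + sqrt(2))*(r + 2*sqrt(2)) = r^4 - 2*r^3 + 3*sqrt(2)*r^3 - 6*sqrt(2)*r^2 + 4*r^2 - 8*r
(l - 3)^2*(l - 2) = l^3 - 8*l^2 + 21*l - 18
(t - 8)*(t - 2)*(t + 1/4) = t^3 - 39*t^2/4 + 27*t/2 + 4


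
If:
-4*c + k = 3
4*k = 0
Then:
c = -3/4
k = 0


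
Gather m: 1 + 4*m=4*m + 1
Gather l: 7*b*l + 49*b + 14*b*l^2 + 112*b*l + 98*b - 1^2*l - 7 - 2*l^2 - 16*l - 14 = 147*b + l^2*(14*b - 2) + l*(119*b - 17) - 21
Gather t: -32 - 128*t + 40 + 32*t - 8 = -96*t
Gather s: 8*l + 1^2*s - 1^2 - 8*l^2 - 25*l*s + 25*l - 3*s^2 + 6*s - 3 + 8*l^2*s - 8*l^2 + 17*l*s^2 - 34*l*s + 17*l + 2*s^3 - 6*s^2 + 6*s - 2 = -16*l^2 + 50*l + 2*s^3 + s^2*(17*l - 9) + s*(8*l^2 - 59*l + 13) - 6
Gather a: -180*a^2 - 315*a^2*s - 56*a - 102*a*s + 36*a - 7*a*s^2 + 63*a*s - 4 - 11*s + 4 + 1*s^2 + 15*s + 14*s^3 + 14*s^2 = a^2*(-315*s - 180) + a*(-7*s^2 - 39*s - 20) + 14*s^3 + 15*s^2 + 4*s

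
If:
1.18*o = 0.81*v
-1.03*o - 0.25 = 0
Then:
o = -0.24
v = -0.35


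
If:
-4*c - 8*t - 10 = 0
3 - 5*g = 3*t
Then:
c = -2*t - 5/2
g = 3/5 - 3*t/5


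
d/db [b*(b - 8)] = 2*b - 8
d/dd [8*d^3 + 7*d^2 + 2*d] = 24*d^2 + 14*d + 2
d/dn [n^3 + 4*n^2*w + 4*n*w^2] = 3*n^2 + 8*n*w + 4*w^2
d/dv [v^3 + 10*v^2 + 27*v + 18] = 3*v^2 + 20*v + 27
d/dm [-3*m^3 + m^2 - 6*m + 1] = -9*m^2 + 2*m - 6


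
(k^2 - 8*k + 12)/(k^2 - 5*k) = (k^2 - 8*k + 12)/(k*(k - 5))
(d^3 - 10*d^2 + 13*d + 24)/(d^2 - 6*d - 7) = (d^2 - 11*d + 24)/(d - 7)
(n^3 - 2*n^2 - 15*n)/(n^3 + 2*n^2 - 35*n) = (n + 3)/(n + 7)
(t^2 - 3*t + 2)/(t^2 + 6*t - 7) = (t - 2)/(t + 7)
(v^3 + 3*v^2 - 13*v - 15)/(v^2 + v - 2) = (v^3 + 3*v^2 - 13*v - 15)/(v^2 + v - 2)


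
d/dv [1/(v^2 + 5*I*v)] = (-2*v - 5*I)/(v^2*(v + 5*I)^2)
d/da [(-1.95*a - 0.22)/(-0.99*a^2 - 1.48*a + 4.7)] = (1.9305*a^2 + 2.886*a - (1.95*a + 0.22)*(1.98*a + 1.48) - 9.165)/(0.99*a^2 + 1.48*a - 4.7)^2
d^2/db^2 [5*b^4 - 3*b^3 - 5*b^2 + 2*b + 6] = 60*b^2 - 18*b - 10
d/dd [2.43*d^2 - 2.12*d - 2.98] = 4.86*d - 2.12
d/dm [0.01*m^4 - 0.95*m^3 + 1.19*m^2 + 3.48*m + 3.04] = 0.04*m^3 - 2.85*m^2 + 2.38*m + 3.48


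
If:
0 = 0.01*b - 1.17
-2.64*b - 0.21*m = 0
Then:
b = 117.00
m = -1470.86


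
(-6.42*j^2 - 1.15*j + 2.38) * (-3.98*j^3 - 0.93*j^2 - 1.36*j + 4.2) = 25.5516*j^5 + 10.5476*j^4 + 0.3283*j^3 - 27.6134*j^2 - 8.0668*j + 9.996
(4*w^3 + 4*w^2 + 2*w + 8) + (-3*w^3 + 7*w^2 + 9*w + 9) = w^3 + 11*w^2 + 11*w + 17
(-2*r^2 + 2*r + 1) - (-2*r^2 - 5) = 2*r + 6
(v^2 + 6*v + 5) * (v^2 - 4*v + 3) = v^4 + 2*v^3 - 16*v^2 - 2*v + 15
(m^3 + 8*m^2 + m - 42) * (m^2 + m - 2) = m^5 + 9*m^4 + 7*m^3 - 57*m^2 - 44*m + 84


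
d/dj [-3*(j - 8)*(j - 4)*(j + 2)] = -9*j^2 + 60*j - 24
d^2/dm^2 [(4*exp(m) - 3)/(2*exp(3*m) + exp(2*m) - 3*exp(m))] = (64*exp(5*m) - 84*exp(4*m) + 34*exp(3*m) + 36*exp(2*m) + 27*exp(m) - 27)*exp(-m)/(8*exp(6*m) + 12*exp(5*m) - 30*exp(4*m) - 35*exp(3*m) + 45*exp(2*m) + 27*exp(m) - 27)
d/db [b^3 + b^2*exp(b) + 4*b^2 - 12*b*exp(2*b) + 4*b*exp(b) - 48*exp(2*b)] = b^2*exp(b) + 3*b^2 - 24*b*exp(2*b) + 6*b*exp(b) + 8*b - 108*exp(2*b) + 4*exp(b)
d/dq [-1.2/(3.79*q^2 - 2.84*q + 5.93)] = (9.096*q - 3.408)/(3.79*q^2 - 2.84*q + 5.93)^2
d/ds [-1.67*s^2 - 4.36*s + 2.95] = -3.34*s - 4.36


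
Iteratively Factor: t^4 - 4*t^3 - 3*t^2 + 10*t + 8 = (t + 1)*(t^3 - 5*t^2 + 2*t + 8) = (t + 1)^2*(t^2 - 6*t + 8) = (t - 2)*(t + 1)^2*(t - 4)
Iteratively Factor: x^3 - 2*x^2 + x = (x)*(x^2 - 2*x + 1) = x*(x - 1)*(x - 1)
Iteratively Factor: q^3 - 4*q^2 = (q)*(q^2 - 4*q) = q*(q - 4)*(q)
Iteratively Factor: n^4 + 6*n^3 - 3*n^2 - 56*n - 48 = (n - 3)*(n^3 + 9*n^2 + 24*n + 16) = (n - 3)*(n + 4)*(n^2 + 5*n + 4) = (n - 3)*(n + 4)^2*(n + 1)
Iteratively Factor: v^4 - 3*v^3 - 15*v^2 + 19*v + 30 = (v + 3)*(v^3 - 6*v^2 + 3*v + 10) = (v - 5)*(v + 3)*(v^2 - v - 2) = (v - 5)*(v + 1)*(v + 3)*(v - 2)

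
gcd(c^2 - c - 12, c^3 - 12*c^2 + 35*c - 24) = 1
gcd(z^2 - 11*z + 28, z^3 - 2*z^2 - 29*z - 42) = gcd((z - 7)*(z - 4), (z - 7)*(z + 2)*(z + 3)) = z - 7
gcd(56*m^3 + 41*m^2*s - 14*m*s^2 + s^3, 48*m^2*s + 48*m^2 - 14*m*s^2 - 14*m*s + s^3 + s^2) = -8*m + s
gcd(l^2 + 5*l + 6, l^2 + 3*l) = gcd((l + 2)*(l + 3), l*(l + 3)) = l + 3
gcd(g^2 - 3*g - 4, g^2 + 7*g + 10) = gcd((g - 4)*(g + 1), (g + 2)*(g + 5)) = 1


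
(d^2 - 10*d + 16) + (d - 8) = d^2 - 9*d + 8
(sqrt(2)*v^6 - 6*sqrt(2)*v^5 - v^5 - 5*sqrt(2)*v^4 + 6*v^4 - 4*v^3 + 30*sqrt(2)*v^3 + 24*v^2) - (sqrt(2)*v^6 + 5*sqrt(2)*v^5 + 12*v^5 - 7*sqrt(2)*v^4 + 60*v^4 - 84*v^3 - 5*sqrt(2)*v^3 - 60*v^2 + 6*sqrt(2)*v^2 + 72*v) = -11*sqrt(2)*v^5 - 13*v^5 - 54*v^4 + 2*sqrt(2)*v^4 + 35*sqrt(2)*v^3 + 80*v^3 - 6*sqrt(2)*v^2 + 84*v^2 - 72*v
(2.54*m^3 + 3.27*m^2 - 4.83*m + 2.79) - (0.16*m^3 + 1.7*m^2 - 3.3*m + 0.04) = 2.38*m^3 + 1.57*m^2 - 1.53*m + 2.75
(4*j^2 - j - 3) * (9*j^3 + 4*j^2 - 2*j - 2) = 36*j^5 + 7*j^4 - 39*j^3 - 18*j^2 + 8*j + 6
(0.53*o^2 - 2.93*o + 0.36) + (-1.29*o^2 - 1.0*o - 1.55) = -0.76*o^2 - 3.93*o - 1.19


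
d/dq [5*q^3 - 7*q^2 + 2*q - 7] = 15*q^2 - 14*q + 2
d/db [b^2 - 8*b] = 2*b - 8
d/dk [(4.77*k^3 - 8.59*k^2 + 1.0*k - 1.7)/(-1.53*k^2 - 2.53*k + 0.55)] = (-7.2981*k^4 - 24.1362*k^3 + 31.1332*k^2 - 14.651*k - 3.751)/(2.3409*k^4 + 7.7418*k^3 + 4.7179*k^2 - 2.783*k + 0.3025)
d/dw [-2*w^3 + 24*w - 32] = 24 - 6*w^2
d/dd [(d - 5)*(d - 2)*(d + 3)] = 3*d^2 - 8*d - 11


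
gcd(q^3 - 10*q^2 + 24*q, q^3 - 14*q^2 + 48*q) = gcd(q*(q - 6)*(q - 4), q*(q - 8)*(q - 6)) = q^2 - 6*q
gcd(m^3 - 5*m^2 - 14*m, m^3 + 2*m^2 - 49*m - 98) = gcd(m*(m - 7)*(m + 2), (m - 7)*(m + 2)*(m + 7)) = m^2 - 5*m - 14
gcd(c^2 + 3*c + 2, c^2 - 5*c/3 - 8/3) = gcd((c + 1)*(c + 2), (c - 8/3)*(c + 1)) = c + 1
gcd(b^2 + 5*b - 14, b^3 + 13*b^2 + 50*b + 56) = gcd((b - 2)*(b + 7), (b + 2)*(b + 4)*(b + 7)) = b + 7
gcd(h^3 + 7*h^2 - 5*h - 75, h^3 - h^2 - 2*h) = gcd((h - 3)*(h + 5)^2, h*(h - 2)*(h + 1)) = 1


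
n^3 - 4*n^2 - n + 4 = (n - 4)*(n - 1)*(n + 1)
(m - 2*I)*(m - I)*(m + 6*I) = m^3 + 3*I*m^2 + 16*m - 12*I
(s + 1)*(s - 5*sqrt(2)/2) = s^2 - 5*sqrt(2)*s/2 + s - 5*sqrt(2)/2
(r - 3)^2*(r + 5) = r^3 - r^2 - 21*r + 45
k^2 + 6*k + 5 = (k + 1)*(k + 5)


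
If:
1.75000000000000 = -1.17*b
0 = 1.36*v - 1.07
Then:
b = -1.50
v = 0.79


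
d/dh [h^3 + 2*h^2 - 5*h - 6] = 3*h^2 + 4*h - 5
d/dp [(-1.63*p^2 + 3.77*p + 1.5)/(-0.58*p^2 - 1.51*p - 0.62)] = (4.6479*p^2 + 3.7612*p - 0.0724)/(0.3364*p^4 + 1.7516*p^3 + 2.9993*p^2 + 1.8724*p + 0.3844)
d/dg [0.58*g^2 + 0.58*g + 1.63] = 1.16*g + 0.58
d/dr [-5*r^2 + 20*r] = 20 - 10*r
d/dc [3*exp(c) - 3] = 3*exp(c)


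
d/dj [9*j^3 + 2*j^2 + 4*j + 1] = 27*j^2 + 4*j + 4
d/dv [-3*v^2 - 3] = -6*v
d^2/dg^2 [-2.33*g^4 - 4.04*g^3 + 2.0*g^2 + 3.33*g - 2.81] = -27.96*g^2 - 24.24*g + 4.0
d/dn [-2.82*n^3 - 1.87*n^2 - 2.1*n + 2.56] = -8.46*n^2 - 3.74*n - 2.1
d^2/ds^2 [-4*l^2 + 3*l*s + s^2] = 2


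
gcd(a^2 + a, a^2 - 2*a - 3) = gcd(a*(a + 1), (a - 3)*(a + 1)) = a + 1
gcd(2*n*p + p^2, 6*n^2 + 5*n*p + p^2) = 2*n + p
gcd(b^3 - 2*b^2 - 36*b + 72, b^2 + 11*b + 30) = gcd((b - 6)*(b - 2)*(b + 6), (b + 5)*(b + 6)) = b + 6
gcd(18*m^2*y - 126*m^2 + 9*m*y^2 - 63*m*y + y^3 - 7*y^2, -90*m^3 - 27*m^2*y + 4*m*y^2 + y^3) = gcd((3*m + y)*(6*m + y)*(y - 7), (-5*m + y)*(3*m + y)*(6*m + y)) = 18*m^2 + 9*m*y + y^2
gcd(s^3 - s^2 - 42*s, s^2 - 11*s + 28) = s - 7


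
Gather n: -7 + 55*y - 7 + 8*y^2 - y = 8*y^2 + 54*y - 14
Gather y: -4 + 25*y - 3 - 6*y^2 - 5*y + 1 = -6*y^2 + 20*y - 6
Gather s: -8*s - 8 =-8*s - 8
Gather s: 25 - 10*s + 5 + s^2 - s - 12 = s^2 - 11*s + 18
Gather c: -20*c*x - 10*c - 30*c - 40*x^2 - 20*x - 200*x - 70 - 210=c*(-20*x - 40) - 40*x^2 - 220*x - 280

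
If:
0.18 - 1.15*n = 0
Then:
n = 0.16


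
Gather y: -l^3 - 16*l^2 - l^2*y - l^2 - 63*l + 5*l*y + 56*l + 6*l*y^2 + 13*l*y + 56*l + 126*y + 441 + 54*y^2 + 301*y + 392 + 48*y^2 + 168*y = -l^3 - 17*l^2 + 49*l + y^2*(6*l + 102) + y*(-l^2 + 18*l + 595) + 833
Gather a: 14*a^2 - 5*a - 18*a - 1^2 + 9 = 14*a^2 - 23*a + 8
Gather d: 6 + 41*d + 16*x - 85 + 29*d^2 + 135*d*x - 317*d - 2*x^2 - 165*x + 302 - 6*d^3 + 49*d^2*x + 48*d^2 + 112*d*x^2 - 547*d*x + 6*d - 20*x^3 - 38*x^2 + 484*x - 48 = -6*d^3 + d^2*(49*x + 77) + d*(112*x^2 - 412*x - 270) - 20*x^3 - 40*x^2 + 335*x + 175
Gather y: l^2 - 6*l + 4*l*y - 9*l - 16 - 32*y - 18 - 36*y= l^2 - 15*l + y*(4*l - 68) - 34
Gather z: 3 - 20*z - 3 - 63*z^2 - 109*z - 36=-63*z^2 - 129*z - 36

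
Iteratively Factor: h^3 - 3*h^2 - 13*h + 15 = (h - 1)*(h^2 - 2*h - 15) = (h - 1)*(h + 3)*(h - 5)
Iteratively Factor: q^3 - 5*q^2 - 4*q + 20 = (q + 2)*(q^2 - 7*q + 10) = (q - 5)*(q + 2)*(q - 2)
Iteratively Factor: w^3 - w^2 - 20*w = (w)*(w^2 - w - 20) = w*(w - 5)*(w + 4)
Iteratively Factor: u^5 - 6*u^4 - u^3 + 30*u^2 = (u - 5)*(u^4 - u^3 - 6*u^2) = (u - 5)*(u - 3)*(u^3 + 2*u^2) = u*(u - 5)*(u - 3)*(u^2 + 2*u) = u^2*(u - 5)*(u - 3)*(u + 2)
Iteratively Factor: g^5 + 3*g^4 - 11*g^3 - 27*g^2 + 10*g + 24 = (g - 1)*(g^4 + 4*g^3 - 7*g^2 - 34*g - 24) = (g - 1)*(g + 1)*(g^3 + 3*g^2 - 10*g - 24) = (g - 1)*(g + 1)*(g + 2)*(g^2 + g - 12) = (g - 3)*(g - 1)*(g + 1)*(g + 2)*(g + 4)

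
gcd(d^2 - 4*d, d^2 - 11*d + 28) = d - 4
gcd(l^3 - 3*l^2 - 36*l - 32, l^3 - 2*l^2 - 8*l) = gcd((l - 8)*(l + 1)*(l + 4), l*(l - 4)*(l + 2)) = 1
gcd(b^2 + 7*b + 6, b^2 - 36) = b + 6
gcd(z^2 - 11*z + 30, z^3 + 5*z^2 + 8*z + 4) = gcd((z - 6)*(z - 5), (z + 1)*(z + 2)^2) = 1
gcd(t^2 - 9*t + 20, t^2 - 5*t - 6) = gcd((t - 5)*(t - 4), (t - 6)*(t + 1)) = 1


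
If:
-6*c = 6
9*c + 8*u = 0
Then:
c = -1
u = 9/8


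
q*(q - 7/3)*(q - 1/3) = q^3 - 8*q^2/3 + 7*q/9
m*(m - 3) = m^2 - 3*m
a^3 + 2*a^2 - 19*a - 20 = (a - 4)*(a + 1)*(a + 5)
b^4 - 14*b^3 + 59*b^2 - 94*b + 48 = (b - 8)*(b - 3)*(b - 2)*(b - 1)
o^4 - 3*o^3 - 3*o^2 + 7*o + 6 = (o - 3)*(o - 2)*(o + 1)^2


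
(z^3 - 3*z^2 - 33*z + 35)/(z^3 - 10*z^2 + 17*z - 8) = (z^2 - 2*z - 35)/(z^2 - 9*z + 8)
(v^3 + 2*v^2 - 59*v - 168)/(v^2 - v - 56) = v + 3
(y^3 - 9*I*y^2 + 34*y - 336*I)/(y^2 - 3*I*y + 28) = (y^2 - 2*I*y + 48)/(y + 4*I)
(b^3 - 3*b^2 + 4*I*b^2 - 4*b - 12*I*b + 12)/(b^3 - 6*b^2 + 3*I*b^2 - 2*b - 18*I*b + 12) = (b^2 + b*(-3 + 2*I) - 6*I)/(b^2 + b*(-6 + I) - 6*I)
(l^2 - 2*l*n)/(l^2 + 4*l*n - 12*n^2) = l/(l + 6*n)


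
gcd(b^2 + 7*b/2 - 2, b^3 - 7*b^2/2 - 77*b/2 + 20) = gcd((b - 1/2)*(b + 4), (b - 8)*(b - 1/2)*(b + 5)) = b - 1/2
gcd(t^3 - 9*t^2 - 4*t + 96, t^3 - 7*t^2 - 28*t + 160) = t^2 - 12*t + 32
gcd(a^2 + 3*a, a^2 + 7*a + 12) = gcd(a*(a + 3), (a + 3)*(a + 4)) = a + 3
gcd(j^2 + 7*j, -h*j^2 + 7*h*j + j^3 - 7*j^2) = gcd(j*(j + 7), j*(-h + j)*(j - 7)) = j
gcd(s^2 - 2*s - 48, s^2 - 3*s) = 1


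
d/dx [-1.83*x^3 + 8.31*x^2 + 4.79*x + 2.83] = -5.49*x^2 + 16.62*x + 4.79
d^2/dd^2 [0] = 0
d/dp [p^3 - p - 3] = 3*p^2 - 1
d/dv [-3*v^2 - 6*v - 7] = -6*v - 6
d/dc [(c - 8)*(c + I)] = 2*c - 8 + I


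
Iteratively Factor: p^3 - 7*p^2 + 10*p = (p - 5)*(p^2 - 2*p) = p*(p - 5)*(p - 2)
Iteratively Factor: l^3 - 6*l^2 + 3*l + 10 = (l + 1)*(l^2 - 7*l + 10) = (l - 5)*(l + 1)*(l - 2)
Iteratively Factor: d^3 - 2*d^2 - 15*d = (d + 3)*(d^2 - 5*d) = d*(d + 3)*(d - 5)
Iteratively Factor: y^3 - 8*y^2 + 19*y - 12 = (y - 3)*(y^2 - 5*y + 4) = (y - 4)*(y - 3)*(y - 1)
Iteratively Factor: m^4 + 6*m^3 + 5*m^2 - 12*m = (m + 4)*(m^3 + 2*m^2 - 3*m) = m*(m + 4)*(m^2 + 2*m - 3) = m*(m - 1)*(m + 4)*(m + 3)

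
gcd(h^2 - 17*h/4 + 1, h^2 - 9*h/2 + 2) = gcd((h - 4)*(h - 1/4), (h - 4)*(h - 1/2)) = h - 4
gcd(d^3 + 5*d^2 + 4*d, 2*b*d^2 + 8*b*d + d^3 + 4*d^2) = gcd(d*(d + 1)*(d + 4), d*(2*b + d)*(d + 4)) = d^2 + 4*d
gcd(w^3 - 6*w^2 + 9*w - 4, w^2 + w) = 1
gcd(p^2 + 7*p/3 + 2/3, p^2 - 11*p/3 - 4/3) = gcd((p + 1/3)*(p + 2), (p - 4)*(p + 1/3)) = p + 1/3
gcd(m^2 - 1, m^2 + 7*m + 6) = m + 1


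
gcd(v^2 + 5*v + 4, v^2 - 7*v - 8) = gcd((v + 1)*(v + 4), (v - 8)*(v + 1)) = v + 1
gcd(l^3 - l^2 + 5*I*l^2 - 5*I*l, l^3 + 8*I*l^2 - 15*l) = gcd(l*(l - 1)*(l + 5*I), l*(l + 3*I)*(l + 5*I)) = l^2 + 5*I*l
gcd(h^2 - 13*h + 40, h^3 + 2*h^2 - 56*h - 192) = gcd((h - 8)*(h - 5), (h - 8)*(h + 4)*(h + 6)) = h - 8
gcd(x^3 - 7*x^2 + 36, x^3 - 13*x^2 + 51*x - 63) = x - 3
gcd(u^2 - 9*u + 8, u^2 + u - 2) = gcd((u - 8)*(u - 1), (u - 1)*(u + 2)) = u - 1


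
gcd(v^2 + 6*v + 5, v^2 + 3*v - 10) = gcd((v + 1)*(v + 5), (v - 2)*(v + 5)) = v + 5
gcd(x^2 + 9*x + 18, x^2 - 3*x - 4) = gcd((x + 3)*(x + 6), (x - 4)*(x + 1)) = 1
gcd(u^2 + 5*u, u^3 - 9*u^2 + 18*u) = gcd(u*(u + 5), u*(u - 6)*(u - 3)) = u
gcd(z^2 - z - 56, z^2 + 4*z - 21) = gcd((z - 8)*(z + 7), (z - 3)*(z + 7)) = z + 7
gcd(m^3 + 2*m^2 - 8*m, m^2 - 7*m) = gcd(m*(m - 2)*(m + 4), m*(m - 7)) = m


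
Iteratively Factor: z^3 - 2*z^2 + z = (z - 1)*(z^2 - z) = (z - 1)^2*(z)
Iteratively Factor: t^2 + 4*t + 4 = (t + 2)*(t + 2)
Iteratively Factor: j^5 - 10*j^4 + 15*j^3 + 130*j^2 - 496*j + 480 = (j - 3)*(j^4 - 7*j^3 - 6*j^2 + 112*j - 160) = (j - 3)*(j + 4)*(j^3 - 11*j^2 + 38*j - 40) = (j - 5)*(j - 3)*(j + 4)*(j^2 - 6*j + 8) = (j - 5)*(j - 3)*(j - 2)*(j + 4)*(j - 4)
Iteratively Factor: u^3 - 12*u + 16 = (u - 2)*(u^2 + 2*u - 8) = (u - 2)*(u + 4)*(u - 2)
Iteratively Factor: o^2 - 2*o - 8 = (o + 2)*(o - 4)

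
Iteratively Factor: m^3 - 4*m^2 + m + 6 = (m - 3)*(m^2 - m - 2) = (m - 3)*(m + 1)*(m - 2)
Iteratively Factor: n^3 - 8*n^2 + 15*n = (n - 5)*(n^2 - 3*n) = n*(n - 5)*(n - 3)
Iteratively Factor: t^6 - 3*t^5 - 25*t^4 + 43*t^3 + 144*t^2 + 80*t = (t + 1)*(t^5 - 4*t^4 - 21*t^3 + 64*t^2 + 80*t) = t*(t + 1)*(t^4 - 4*t^3 - 21*t^2 + 64*t + 80) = t*(t + 1)^2*(t^3 - 5*t^2 - 16*t + 80) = t*(t - 4)*(t + 1)^2*(t^2 - t - 20) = t*(t - 5)*(t - 4)*(t + 1)^2*(t + 4)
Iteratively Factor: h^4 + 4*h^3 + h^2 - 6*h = (h + 2)*(h^3 + 2*h^2 - 3*h) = (h + 2)*(h + 3)*(h^2 - h) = h*(h + 2)*(h + 3)*(h - 1)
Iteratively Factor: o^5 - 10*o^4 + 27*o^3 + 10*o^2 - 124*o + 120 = (o - 3)*(o^4 - 7*o^3 + 6*o^2 + 28*o - 40) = (o - 3)*(o + 2)*(o^3 - 9*o^2 + 24*o - 20) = (o - 3)*(o - 2)*(o + 2)*(o^2 - 7*o + 10) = (o - 5)*(o - 3)*(o - 2)*(o + 2)*(o - 2)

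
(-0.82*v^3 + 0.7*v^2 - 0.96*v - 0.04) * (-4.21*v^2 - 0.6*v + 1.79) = 3.4522*v^5 - 2.455*v^4 + 2.1538*v^3 + 1.9974*v^2 - 1.6944*v - 0.0716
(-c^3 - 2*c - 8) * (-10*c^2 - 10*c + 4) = 10*c^5 + 10*c^4 + 16*c^3 + 100*c^2 + 72*c - 32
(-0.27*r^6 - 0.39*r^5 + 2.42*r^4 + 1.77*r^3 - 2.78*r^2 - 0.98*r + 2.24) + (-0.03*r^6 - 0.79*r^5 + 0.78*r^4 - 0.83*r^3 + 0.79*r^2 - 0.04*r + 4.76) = -0.3*r^6 - 1.18*r^5 + 3.2*r^4 + 0.94*r^3 - 1.99*r^2 - 1.02*r + 7.0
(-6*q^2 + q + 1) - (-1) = -6*q^2 + q + 2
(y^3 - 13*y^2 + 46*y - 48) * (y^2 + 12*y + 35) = y^5 - y^4 - 75*y^3 + 49*y^2 + 1034*y - 1680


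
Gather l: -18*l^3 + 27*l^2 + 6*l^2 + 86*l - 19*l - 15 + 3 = -18*l^3 + 33*l^2 + 67*l - 12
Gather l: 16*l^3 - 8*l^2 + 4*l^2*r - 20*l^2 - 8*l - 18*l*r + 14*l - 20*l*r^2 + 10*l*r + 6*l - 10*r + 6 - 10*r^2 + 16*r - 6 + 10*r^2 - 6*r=16*l^3 + l^2*(4*r - 28) + l*(-20*r^2 - 8*r + 12)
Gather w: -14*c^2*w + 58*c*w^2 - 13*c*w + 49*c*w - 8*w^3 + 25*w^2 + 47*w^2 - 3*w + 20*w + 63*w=-8*w^3 + w^2*(58*c + 72) + w*(-14*c^2 + 36*c + 80)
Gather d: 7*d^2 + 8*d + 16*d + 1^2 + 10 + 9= 7*d^2 + 24*d + 20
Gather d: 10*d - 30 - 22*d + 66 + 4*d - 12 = 24 - 8*d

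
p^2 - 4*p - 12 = (p - 6)*(p + 2)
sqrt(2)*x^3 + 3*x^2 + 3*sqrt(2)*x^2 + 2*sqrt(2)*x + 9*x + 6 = (x + 2)*(x + 3*sqrt(2)/2)*(sqrt(2)*x + sqrt(2))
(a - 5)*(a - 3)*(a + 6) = a^3 - 2*a^2 - 33*a + 90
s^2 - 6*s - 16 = (s - 8)*(s + 2)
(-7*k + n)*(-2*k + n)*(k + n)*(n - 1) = 14*k^3*n - 14*k^3 + 5*k^2*n^2 - 5*k^2*n - 8*k*n^3 + 8*k*n^2 + n^4 - n^3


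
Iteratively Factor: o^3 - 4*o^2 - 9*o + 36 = (o + 3)*(o^2 - 7*o + 12) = (o - 4)*(o + 3)*(o - 3)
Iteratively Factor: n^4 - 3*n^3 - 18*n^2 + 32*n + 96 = (n + 2)*(n^3 - 5*n^2 - 8*n + 48) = (n + 2)*(n + 3)*(n^2 - 8*n + 16) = (n - 4)*(n + 2)*(n + 3)*(n - 4)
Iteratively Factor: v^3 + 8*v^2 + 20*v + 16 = (v + 2)*(v^2 + 6*v + 8) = (v + 2)^2*(v + 4)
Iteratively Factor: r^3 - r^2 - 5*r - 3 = (r + 1)*(r^2 - 2*r - 3) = (r + 1)^2*(r - 3)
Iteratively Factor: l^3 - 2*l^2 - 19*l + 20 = (l - 5)*(l^2 + 3*l - 4) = (l - 5)*(l - 1)*(l + 4)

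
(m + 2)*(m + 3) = m^2 + 5*m + 6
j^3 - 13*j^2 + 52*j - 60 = (j - 6)*(j - 5)*(j - 2)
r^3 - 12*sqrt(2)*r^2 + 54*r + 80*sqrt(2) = (r - 8*sqrt(2))*(r - 5*sqrt(2))*(r + sqrt(2))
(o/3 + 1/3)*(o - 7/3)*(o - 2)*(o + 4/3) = o^4/3 - 2*o^3/3 - 37*o^2/27 + 46*o/27 + 56/27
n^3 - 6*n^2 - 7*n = n*(n - 7)*(n + 1)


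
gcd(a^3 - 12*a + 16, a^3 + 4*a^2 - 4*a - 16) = a^2 + 2*a - 8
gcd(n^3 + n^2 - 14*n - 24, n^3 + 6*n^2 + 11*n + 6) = n^2 + 5*n + 6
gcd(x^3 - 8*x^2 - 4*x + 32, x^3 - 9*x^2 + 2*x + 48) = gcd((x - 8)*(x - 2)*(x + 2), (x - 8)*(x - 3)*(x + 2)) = x^2 - 6*x - 16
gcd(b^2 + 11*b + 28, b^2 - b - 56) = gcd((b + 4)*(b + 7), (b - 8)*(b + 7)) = b + 7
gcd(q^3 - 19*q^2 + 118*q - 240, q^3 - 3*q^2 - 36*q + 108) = q - 6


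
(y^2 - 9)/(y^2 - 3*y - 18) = (y - 3)/(y - 6)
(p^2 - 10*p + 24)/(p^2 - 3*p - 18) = (p - 4)/(p + 3)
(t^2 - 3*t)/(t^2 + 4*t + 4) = t*(t - 3)/(t^2 + 4*t + 4)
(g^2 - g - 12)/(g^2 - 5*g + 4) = (g + 3)/(g - 1)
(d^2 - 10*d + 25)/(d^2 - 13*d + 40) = (d - 5)/(d - 8)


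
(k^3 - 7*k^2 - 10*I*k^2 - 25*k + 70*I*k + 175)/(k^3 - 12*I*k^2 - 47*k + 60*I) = (k^2 - k*(7 + 5*I) + 35*I)/(k^2 - 7*I*k - 12)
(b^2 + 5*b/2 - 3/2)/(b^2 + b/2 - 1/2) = (b + 3)/(b + 1)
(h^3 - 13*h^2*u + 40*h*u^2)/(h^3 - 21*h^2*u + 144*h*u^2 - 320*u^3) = h/(h - 8*u)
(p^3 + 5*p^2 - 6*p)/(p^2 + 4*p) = (p^2 + 5*p - 6)/(p + 4)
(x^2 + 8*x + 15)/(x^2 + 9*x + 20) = (x + 3)/(x + 4)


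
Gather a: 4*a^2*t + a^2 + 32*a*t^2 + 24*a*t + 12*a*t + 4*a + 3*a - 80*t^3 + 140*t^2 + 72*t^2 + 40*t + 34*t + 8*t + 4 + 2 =a^2*(4*t + 1) + a*(32*t^2 + 36*t + 7) - 80*t^3 + 212*t^2 + 82*t + 6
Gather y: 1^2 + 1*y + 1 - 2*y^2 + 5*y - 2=-2*y^2 + 6*y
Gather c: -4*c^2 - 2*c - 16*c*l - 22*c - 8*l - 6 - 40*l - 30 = -4*c^2 + c*(-16*l - 24) - 48*l - 36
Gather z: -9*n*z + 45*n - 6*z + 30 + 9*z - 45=45*n + z*(3 - 9*n) - 15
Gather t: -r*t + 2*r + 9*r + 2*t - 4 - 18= 11*r + t*(2 - r) - 22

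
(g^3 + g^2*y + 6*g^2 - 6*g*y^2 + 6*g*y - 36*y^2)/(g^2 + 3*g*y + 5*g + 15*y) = (g^2 - 2*g*y + 6*g - 12*y)/(g + 5)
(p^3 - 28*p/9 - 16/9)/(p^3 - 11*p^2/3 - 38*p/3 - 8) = (3*p^2 - 4*p - 4)/(3*(p^2 - 5*p - 6))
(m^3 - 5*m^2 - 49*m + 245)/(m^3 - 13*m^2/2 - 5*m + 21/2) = 2*(m^2 + 2*m - 35)/(2*m^2 + m - 3)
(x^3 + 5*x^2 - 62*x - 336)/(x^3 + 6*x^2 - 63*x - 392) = (x + 6)/(x + 7)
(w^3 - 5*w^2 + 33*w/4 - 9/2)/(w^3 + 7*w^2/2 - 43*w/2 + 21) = (w - 3/2)/(w + 7)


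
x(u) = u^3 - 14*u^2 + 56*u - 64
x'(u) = 3*u^2 - 28*u + 56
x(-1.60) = -193.54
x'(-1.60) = 108.48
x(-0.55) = -99.20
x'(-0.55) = 72.31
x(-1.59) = -192.45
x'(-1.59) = 108.10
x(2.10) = 1.12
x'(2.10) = 10.43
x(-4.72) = -745.37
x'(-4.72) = 255.00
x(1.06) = -19.18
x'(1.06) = 29.69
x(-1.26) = -158.79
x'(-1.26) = 96.04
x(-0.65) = -106.59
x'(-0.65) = 75.47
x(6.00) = -16.00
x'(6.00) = -4.00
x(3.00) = 5.00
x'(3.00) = -1.00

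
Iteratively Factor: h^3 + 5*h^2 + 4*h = (h + 1)*(h^2 + 4*h) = (h + 1)*(h + 4)*(h)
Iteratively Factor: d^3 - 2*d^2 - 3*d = (d + 1)*(d^2 - 3*d) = d*(d + 1)*(d - 3)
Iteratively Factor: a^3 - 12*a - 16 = (a + 2)*(a^2 - 2*a - 8) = (a + 2)^2*(a - 4)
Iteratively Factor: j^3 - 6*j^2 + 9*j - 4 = (j - 1)*(j^2 - 5*j + 4) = (j - 1)^2*(j - 4)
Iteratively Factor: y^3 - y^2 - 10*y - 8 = (y + 2)*(y^2 - 3*y - 4) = (y + 1)*(y + 2)*(y - 4)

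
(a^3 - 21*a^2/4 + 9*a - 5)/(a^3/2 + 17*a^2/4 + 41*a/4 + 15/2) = (4*a^3 - 21*a^2 + 36*a - 20)/(2*a^3 + 17*a^2 + 41*a + 30)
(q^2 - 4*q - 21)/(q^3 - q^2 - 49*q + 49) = (q + 3)/(q^2 + 6*q - 7)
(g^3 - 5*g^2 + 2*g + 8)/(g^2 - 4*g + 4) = (g^2 - 3*g - 4)/(g - 2)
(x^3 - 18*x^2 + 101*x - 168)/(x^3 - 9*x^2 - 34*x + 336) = (x - 3)/(x + 6)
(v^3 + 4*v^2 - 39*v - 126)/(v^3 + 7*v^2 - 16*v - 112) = (v^2 - 3*v - 18)/(v^2 - 16)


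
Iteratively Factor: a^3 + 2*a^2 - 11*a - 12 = (a - 3)*(a^2 + 5*a + 4) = (a - 3)*(a + 1)*(a + 4)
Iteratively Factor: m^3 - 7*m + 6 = (m + 3)*(m^2 - 3*m + 2) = (m - 1)*(m + 3)*(m - 2)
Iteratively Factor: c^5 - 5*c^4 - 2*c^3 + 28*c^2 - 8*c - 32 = (c - 2)*(c^4 - 3*c^3 - 8*c^2 + 12*c + 16) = (c - 2)*(c + 2)*(c^3 - 5*c^2 + 2*c + 8) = (c - 2)^2*(c + 2)*(c^2 - 3*c - 4) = (c - 4)*(c - 2)^2*(c + 2)*(c + 1)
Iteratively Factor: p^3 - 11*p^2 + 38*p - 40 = (p - 5)*(p^2 - 6*p + 8) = (p - 5)*(p - 2)*(p - 4)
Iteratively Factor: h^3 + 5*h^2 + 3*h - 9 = (h + 3)*(h^2 + 2*h - 3) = (h + 3)^2*(h - 1)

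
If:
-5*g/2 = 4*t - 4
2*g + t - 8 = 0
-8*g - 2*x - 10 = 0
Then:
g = 56/11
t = -24/11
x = -279/11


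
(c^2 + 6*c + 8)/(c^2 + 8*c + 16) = (c + 2)/(c + 4)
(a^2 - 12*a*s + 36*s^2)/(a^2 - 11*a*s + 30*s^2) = (-a + 6*s)/(-a + 5*s)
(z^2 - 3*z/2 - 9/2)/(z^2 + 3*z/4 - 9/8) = 4*(z - 3)/(4*z - 3)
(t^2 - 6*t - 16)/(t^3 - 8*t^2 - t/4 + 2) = 4*(t + 2)/(4*t^2 - 1)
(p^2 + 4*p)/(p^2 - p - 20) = p/(p - 5)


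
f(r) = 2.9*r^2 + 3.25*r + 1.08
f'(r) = 5.8*r + 3.25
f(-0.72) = 0.24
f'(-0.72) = -0.93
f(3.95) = 59.16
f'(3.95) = 26.16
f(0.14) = 1.59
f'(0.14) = 4.06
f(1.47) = 12.12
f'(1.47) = 11.78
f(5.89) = 120.83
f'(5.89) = 37.41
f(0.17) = 1.72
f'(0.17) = 4.24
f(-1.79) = 4.55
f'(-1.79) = -7.13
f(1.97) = 18.74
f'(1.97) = 14.68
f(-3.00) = 17.43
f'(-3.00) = -14.15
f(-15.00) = 604.83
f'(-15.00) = -83.75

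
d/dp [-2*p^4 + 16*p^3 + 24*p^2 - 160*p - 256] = -8*p^3 + 48*p^2 + 48*p - 160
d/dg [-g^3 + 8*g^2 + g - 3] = -3*g^2 + 16*g + 1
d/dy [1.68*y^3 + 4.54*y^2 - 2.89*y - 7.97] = 5.04*y^2 + 9.08*y - 2.89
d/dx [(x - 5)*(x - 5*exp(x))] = x - (x - 5)*(5*exp(x) - 1) - 5*exp(x)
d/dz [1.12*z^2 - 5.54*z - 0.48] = 2.24*z - 5.54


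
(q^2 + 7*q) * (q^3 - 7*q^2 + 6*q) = q^5 - 43*q^3 + 42*q^2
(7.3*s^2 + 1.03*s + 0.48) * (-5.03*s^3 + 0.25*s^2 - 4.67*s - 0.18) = -36.719*s^5 - 3.3559*s^4 - 36.2479*s^3 - 6.0041*s^2 - 2.427*s - 0.0864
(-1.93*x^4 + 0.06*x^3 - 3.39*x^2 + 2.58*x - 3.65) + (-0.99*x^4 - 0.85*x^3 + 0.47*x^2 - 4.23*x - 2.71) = -2.92*x^4 - 0.79*x^3 - 2.92*x^2 - 1.65*x - 6.36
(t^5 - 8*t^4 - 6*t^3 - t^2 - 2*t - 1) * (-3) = -3*t^5 + 24*t^4 + 18*t^3 + 3*t^2 + 6*t + 3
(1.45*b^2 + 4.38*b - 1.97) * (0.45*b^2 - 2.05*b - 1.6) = 0.6525*b^4 - 1.0015*b^3 - 12.1855*b^2 - 2.9695*b + 3.152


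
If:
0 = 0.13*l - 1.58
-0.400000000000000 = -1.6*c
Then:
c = 0.25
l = 12.15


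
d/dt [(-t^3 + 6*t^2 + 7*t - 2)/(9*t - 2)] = 2*(-9*t^3 + 30*t^2 - 12*t + 2)/(81*t^2 - 36*t + 4)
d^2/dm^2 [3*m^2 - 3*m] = 6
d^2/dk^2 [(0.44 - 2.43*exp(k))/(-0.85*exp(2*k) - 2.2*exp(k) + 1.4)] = (1.755675*exp(4*k) - 5.8157*exp(3*k) + 14.8818*exp(2*k) + 3.2604*exp(k) + 3.4076)*exp(k)/(0.614125*exp(6*k) + 4.7685*exp(5*k) + 9.3075*exp(4*k) - 5.05999999999999*exp(3*k) - 15.33*exp(2*k) + 12.936*exp(k) - 2.744)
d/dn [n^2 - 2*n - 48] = 2*n - 2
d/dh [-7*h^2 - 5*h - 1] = -14*h - 5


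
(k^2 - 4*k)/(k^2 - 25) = k*(k - 4)/(k^2 - 25)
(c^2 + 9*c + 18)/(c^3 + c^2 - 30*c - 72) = (c + 6)/(c^2 - 2*c - 24)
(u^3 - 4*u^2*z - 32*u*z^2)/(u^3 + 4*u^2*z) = (u - 8*z)/u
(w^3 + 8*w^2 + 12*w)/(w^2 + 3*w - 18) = w*(w + 2)/(w - 3)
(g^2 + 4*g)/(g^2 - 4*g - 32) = g/(g - 8)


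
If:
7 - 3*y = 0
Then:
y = 7/3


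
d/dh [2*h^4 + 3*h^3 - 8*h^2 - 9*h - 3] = 8*h^3 + 9*h^2 - 16*h - 9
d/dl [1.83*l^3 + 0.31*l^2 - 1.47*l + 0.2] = 5.49*l^2 + 0.62*l - 1.47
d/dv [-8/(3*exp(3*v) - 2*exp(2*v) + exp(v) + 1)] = (72*exp(2*v) - 32*exp(v) + 8)*exp(v)/(3*exp(3*v) - 2*exp(2*v) + exp(v) + 1)^2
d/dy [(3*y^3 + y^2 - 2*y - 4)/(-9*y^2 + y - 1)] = (-27*y^4 + 6*y^3 - 26*y^2 - 74*y + 6)/(81*y^4 - 18*y^3 + 19*y^2 - 2*y + 1)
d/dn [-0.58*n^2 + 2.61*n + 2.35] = 2.61 - 1.16*n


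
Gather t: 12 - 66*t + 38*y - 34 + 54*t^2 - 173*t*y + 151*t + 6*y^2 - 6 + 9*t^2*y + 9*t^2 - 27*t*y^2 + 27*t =t^2*(9*y + 63) + t*(-27*y^2 - 173*y + 112) + 6*y^2 + 38*y - 28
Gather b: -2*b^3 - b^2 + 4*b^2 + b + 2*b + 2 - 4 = -2*b^3 + 3*b^2 + 3*b - 2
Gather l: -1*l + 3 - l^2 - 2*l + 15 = -l^2 - 3*l + 18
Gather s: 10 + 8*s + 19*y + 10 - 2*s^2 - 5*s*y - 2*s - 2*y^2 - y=-2*s^2 + s*(6 - 5*y) - 2*y^2 + 18*y + 20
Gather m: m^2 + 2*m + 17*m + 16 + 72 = m^2 + 19*m + 88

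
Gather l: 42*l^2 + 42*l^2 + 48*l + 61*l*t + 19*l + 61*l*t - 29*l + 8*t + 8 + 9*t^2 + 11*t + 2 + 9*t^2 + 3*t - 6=84*l^2 + l*(122*t + 38) + 18*t^2 + 22*t + 4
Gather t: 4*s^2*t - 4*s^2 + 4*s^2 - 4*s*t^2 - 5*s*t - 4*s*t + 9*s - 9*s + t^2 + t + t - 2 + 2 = t^2*(1 - 4*s) + t*(4*s^2 - 9*s + 2)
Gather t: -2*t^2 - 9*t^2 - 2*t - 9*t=-11*t^2 - 11*t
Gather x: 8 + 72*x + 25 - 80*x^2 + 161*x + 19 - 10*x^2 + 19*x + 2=-90*x^2 + 252*x + 54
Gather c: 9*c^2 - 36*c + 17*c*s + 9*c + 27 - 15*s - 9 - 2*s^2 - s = 9*c^2 + c*(17*s - 27) - 2*s^2 - 16*s + 18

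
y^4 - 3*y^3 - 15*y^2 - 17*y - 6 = (y - 6)*(y + 1)^3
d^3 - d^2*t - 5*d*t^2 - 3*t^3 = (d - 3*t)*(d + t)^2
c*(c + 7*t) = c^2 + 7*c*t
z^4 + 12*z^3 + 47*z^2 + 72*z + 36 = (z + 1)*(z + 2)*(z + 3)*(z + 6)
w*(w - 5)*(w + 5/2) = w^3 - 5*w^2/2 - 25*w/2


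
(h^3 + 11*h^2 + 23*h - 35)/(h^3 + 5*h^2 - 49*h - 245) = (h - 1)/(h - 7)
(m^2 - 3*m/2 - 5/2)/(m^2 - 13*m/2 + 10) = (m + 1)/(m - 4)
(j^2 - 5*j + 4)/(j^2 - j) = (j - 4)/j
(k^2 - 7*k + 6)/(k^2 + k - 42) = (k - 1)/(k + 7)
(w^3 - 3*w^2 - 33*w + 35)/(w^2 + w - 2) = (w^2 - 2*w - 35)/(w + 2)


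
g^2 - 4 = (g - 2)*(g + 2)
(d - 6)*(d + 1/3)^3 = d^4 - 5*d^3 - 17*d^2/3 - 53*d/27 - 2/9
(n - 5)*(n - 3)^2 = n^3 - 11*n^2 + 39*n - 45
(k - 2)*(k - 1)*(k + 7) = k^3 + 4*k^2 - 19*k + 14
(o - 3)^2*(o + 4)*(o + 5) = o^4 + 3*o^3 - 25*o^2 - 39*o + 180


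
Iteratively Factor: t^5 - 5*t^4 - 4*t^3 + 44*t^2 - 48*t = (t - 2)*(t^4 - 3*t^3 - 10*t^2 + 24*t) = (t - 2)*(t + 3)*(t^3 - 6*t^2 + 8*t) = (t - 2)^2*(t + 3)*(t^2 - 4*t) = t*(t - 2)^2*(t + 3)*(t - 4)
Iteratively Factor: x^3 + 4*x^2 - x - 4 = (x - 1)*(x^2 + 5*x + 4) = (x - 1)*(x + 4)*(x + 1)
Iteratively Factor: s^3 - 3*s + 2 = (s - 1)*(s^2 + s - 2) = (s - 1)*(s + 2)*(s - 1)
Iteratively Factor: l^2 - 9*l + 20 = (l - 4)*(l - 5)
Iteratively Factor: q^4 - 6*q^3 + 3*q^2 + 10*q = (q + 1)*(q^3 - 7*q^2 + 10*q) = q*(q + 1)*(q^2 - 7*q + 10) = q*(q - 2)*(q + 1)*(q - 5)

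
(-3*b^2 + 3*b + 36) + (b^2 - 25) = -2*b^2 + 3*b + 11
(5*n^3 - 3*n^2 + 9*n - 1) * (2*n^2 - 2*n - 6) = 10*n^5 - 16*n^4 - 6*n^3 - 2*n^2 - 52*n + 6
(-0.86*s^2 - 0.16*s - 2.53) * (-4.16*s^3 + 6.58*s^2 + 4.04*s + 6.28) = 3.5776*s^5 - 4.9932*s^4 + 5.9976*s^3 - 22.6946*s^2 - 11.226*s - 15.8884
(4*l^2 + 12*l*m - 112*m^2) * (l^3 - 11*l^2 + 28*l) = 4*l^5 + 12*l^4*m - 44*l^4 - 112*l^3*m^2 - 132*l^3*m + 112*l^3 + 1232*l^2*m^2 + 336*l^2*m - 3136*l*m^2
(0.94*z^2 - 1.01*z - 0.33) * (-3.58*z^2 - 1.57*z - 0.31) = -3.3652*z^4 + 2.14*z^3 + 2.4757*z^2 + 0.8312*z + 0.1023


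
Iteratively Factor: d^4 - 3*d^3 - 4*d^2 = (d + 1)*(d^3 - 4*d^2) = (d - 4)*(d + 1)*(d^2) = d*(d - 4)*(d + 1)*(d)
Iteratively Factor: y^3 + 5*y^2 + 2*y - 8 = (y + 2)*(y^2 + 3*y - 4) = (y + 2)*(y + 4)*(y - 1)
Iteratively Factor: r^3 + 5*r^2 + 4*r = (r + 4)*(r^2 + r) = r*(r + 4)*(r + 1)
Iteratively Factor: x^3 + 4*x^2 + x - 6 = (x + 2)*(x^2 + 2*x - 3) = (x - 1)*(x + 2)*(x + 3)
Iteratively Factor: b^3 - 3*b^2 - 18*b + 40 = (b + 4)*(b^2 - 7*b + 10) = (b - 5)*(b + 4)*(b - 2)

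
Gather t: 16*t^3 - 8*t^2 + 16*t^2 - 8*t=16*t^3 + 8*t^2 - 8*t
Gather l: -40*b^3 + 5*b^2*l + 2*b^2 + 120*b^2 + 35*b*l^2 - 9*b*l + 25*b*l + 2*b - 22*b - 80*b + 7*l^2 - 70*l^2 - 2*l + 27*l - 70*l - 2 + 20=-40*b^3 + 122*b^2 - 100*b + l^2*(35*b - 63) + l*(5*b^2 + 16*b - 45) + 18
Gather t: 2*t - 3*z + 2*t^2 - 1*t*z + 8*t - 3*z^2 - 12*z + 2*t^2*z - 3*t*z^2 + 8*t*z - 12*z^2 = t^2*(2*z + 2) + t*(-3*z^2 + 7*z + 10) - 15*z^2 - 15*z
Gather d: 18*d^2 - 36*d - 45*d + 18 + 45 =18*d^2 - 81*d + 63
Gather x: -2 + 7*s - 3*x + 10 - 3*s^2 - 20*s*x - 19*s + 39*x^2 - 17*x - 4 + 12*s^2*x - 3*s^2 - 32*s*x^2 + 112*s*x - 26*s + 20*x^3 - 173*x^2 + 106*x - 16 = -6*s^2 - 38*s + 20*x^3 + x^2*(-32*s - 134) + x*(12*s^2 + 92*s + 86) - 12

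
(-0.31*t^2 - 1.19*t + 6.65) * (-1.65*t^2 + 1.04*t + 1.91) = 0.5115*t^4 + 1.6411*t^3 - 12.8022*t^2 + 4.6431*t + 12.7015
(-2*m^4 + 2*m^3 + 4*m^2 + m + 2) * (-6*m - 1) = 12*m^5 - 10*m^4 - 26*m^3 - 10*m^2 - 13*m - 2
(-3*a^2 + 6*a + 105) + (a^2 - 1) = -2*a^2 + 6*a + 104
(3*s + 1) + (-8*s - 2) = -5*s - 1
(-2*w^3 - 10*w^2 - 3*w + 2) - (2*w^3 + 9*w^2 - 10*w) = -4*w^3 - 19*w^2 + 7*w + 2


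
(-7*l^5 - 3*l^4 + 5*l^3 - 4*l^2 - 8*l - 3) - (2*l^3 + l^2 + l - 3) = -7*l^5 - 3*l^4 + 3*l^3 - 5*l^2 - 9*l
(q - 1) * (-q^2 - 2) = -q^3 + q^2 - 2*q + 2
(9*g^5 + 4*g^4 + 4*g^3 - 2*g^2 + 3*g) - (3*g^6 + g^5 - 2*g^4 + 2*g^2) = -3*g^6 + 8*g^5 + 6*g^4 + 4*g^3 - 4*g^2 + 3*g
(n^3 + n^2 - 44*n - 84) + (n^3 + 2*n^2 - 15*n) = 2*n^3 + 3*n^2 - 59*n - 84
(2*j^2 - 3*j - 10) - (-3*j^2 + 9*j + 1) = 5*j^2 - 12*j - 11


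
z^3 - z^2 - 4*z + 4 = (z - 2)*(z - 1)*(z + 2)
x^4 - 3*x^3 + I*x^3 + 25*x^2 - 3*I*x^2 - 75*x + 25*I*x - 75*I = (x - 3)*(x - 5*I)*(x + I)*(x + 5*I)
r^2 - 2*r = r*(r - 2)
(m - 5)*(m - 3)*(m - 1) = m^3 - 9*m^2 + 23*m - 15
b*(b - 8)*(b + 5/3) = b^3 - 19*b^2/3 - 40*b/3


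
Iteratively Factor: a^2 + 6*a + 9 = (a + 3)*(a + 3)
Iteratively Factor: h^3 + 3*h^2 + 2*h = (h + 1)*(h^2 + 2*h) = (h + 1)*(h + 2)*(h)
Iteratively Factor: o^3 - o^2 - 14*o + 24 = (o - 3)*(o^2 + 2*o - 8) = (o - 3)*(o + 4)*(o - 2)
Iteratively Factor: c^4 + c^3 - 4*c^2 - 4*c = (c + 1)*(c^3 - 4*c) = c*(c + 1)*(c^2 - 4) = c*(c + 1)*(c + 2)*(c - 2)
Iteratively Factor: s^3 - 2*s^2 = (s)*(s^2 - 2*s) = s*(s - 2)*(s)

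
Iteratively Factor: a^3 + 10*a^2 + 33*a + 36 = (a + 4)*(a^2 + 6*a + 9) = (a + 3)*(a + 4)*(a + 3)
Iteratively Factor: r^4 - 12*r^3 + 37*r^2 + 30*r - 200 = (r - 5)*(r^3 - 7*r^2 + 2*r + 40) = (r - 5)*(r - 4)*(r^2 - 3*r - 10) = (r - 5)*(r - 4)*(r + 2)*(r - 5)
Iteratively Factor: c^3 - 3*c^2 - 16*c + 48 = (c + 4)*(c^2 - 7*c + 12) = (c - 4)*(c + 4)*(c - 3)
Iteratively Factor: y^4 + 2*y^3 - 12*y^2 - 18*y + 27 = (y + 3)*(y^3 - y^2 - 9*y + 9) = (y - 1)*(y + 3)*(y^2 - 9) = (y - 1)*(y + 3)^2*(y - 3)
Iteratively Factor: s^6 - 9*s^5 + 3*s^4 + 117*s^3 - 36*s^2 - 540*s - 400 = (s + 1)*(s^5 - 10*s^4 + 13*s^3 + 104*s^2 - 140*s - 400) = (s - 5)*(s + 1)*(s^4 - 5*s^3 - 12*s^2 + 44*s + 80) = (s - 5)^2*(s + 1)*(s^3 - 12*s - 16) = (s - 5)^2*(s - 4)*(s + 1)*(s^2 + 4*s + 4) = (s - 5)^2*(s - 4)*(s + 1)*(s + 2)*(s + 2)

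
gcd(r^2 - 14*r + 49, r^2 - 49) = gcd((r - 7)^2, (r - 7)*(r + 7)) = r - 7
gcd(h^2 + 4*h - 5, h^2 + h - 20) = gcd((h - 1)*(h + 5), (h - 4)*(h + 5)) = h + 5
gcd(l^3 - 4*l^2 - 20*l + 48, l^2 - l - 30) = l - 6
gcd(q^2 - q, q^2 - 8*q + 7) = q - 1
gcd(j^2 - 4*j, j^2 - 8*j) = j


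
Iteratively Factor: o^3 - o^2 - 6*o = (o - 3)*(o^2 + 2*o) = (o - 3)*(o + 2)*(o)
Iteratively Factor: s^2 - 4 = (s + 2)*(s - 2)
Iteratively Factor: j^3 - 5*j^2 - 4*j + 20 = (j + 2)*(j^2 - 7*j + 10) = (j - 5)*(j + 2)*(j - 2)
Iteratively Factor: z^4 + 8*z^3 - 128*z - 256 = (z + 4)*(z^3 + 4*z^2 - 16*z - 64) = (z + 4)^2*(z^2 - 16) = (z - 4)*(z + 4)^2*(z + 4)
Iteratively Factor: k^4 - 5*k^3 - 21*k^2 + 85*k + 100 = (k + 1)*(k^3 - 6*k^2 - 15*k + 100) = (k - 5)*(k + 1)*(k^2 - k - 20) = (k - 5)*(k + 1)*(k + 4)*(k - 5)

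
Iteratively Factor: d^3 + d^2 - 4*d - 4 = (d + 1)*(d^2 - 4) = (d + 1)*(d + 2)*(d - 2)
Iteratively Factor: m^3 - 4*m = (m + 2)*(m^2 - 2*m) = (m - 2)*(m + 2)*(m)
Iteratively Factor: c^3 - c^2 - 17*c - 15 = (c + 3)*(c^2 - 4*c - 5) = (c - 5)*(c + 3)*(c + 1)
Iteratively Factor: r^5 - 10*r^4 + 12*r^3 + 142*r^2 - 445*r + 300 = (r + 4)*(r^4 - 14*r^3 + 68*r^2 - 130*r + 75) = (r - 1)*(r + 4)*(r^3 - 13*r^2 + 55*r - 75) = (r - 5)*(r - 1)*(r + 4)*(r^2 - 8*r + 15) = (r - 5)^2*(r - 1)*(r + 4)*(r - 3)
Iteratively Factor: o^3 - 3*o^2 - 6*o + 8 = (o + 2)*(o^2 - 5*o + 4) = (o - 4)*(o + 2)*(o - 1)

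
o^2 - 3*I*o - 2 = (o - 2*I)*(o - I)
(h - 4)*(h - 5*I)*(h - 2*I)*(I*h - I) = I*h^4 + 7*h^3 - 5*I*h^3 - 35*h^2 - 6*I*h^2 + 28*h + 50*I*h - 40*I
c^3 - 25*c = c*(c - 5)*(c + 5)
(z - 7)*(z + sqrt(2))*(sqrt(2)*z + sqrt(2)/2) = sqrt(2)*z^3 - 13*sqrt(2)*z^2/2 + 2*z^2 - 13*z - 7*sqrt(2)*z/2 - 7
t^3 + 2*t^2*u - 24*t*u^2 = t*(t - 4*u)*(t + 6*u)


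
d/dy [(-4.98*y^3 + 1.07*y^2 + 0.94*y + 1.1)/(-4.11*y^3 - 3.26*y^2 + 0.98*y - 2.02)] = (20.6325*y^4 - 2.034*y^3 + 47.8548*y^2 + 2.8492*y - 2.9768)/(16.8921*y^6 + 26.7972*y^5 + 2.572*y^4 + 10.2148*y^3 + 14.1308*y^2 - 3.9592*y + 4.0804)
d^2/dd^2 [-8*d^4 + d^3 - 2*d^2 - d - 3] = -96*d^2 + 6*d - 4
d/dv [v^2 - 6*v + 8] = 2*v - 6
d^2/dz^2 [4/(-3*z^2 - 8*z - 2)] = 8*(9*z^2 + 24*z - 4*(3*z + 4)^2 + 6)/(3*z^2 + 8*z + 2)^3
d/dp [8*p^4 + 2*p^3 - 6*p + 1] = 32*p^3 + 6*p^2 - 6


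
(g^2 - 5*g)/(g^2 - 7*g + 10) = g/(g - 2)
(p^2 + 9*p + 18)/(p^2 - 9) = (p + 6)/(p - 3)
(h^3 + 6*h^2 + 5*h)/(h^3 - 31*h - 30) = h/(h - 6)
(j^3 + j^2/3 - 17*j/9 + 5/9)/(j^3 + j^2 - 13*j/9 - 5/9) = (3*j - 1)/(3*j + 1)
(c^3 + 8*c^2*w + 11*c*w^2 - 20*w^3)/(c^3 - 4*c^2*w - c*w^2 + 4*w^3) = (-c^2 - 9*c*w - 20*w^2)/(-c^2 + 3*c*w + 4*w^2)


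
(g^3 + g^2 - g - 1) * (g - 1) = g^4 - 2*g^2 + 1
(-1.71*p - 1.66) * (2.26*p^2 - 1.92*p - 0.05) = -3.8646*p^3 - 0.468399999999999*p^2 + 3.2727*p + 0.083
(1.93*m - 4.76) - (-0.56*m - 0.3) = 2.49*m - 4.46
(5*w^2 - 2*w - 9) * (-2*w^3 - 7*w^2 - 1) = -10*w^5 - 31*w^4 + 32*w^3 + 58*w^2 + 2*w + 9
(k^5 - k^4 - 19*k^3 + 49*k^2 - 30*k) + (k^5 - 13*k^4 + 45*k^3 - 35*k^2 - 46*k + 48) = 2*k^5 - 14*k^4 + 26*k^3 + 14*k^2 - 76*k + 48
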